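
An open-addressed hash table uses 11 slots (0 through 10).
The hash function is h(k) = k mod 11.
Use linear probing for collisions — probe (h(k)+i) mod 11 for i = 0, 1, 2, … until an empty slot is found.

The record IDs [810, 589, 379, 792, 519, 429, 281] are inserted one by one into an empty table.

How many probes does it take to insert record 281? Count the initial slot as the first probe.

3

810 hashes to 7; slot 7 is free -> place at 7.
589 hashes to 6; slot 6 is free -> place at 6.
379 hashes to 5; slot 5 is free -> place at 5.
792 hashes to 0; slot 0 is free -> place at 0.
519 hashes to 2; slot 2 is free -> place at 2.
429 hashes to 0; 0 taken -> place at 1.
281 hashes to 6; 6,7 taken -> place at 8.
Table: [792, 429, 519, _, _, 379, 589, 810, 281, _, _]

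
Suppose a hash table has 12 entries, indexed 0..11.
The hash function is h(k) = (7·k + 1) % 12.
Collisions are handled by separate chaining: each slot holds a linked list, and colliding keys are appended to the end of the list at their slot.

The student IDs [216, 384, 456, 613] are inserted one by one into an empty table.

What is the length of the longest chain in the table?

216 → bucket 1
384 → bucket 1 (collision)
456 → bucket 1 (collision)
613 → bucket 8
Final buckets:
0: ∅
1: 216 -> 384 -> 456
2: ∅
3: ∅
4: ∅
5: ∅
6: ∅
7: ∅
8: 613
9: ∅
10: ∅
11: ∅

3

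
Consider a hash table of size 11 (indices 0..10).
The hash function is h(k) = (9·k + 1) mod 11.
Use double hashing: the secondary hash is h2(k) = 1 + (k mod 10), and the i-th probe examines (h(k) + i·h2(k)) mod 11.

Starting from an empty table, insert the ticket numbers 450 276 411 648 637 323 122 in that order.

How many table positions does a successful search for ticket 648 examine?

2

450: h=3 -> slot 3
276: h=10 -> slot 10
411: h=4 -> slot 4
648: h=3, h2=9, probe 3,1 -> slot 1
637: h=3, h2=8, probe 3,0 -> slot 0
323: h=4, h2=4, probe 4,8 -> slot 8
122: h=10, h2=3, probe 10,2 -> slot 2
Table: [637, 648, 122, 450, 411, ., ., ., 323, ., 276]
Lookup 648: h=3, h2=9, probe 3,1 → found at 1.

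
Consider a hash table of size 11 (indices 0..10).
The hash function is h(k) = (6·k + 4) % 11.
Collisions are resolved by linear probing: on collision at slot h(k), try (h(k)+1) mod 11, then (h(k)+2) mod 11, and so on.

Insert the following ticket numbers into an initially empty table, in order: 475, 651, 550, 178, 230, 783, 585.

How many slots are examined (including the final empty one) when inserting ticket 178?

3

475 hashes to 5; slot 5 is free -> place at 5.
651 hashes to 5; 5 taken -> place at 6.
550 hashes to 4; slot 4 is free -> place at 4.
178 hashes to 5; 5,6 taken -> place at 7.
230 hashes to 9; slot 9 is free -> place at 9.
783 hashes to 5; 5,6,7 taken -> place at 8.
585 hashes to 5; 5,6,7,8,9 taken -> place at 10.
Table: [∅, ∅, ∅, ∅, 550, 475, 651, 178, 783, 230, 585]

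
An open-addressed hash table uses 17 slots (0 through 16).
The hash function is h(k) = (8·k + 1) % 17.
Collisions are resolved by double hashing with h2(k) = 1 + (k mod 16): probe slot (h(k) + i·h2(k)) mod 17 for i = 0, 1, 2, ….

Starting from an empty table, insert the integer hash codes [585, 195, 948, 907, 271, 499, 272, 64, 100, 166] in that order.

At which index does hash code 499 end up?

2

585 hashes to 6; slot 6 is free -> place at 6.
195 hashes to 14; slot 14 is free -> place at 14.
948 hashes to 3; slot 3 is free -> place at 3.
907 hashes to 15; slot 15 is free -> place at 15.
271 hashes to 10; slot 10 is free -> place at 10.
499 hashes to 15, h2=4; 15 taken -> place at 2.
272 hashes to 1; slot 1 is free -> place at 1.
64 hashes to 3, h2=1; 3 taken -> place at 4.
100 hashes to 2, h2=5; 2 taken -> place at 7.
166 hashes to 3, h2=7; 3,10 taken -> place at 0.
Table: [166, 272, 499, 948, 64, ., 585, 100, ., ., 271, ., ., ., 195, 907, .]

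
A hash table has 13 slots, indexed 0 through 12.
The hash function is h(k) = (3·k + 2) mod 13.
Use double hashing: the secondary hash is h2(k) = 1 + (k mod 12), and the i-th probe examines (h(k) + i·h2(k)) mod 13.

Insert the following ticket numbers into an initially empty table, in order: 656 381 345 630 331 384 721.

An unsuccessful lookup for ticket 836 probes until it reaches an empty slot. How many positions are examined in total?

656 hashes to 7; slot 7 is free -> place at 7.
381 hashes to 1; slot 1 is free -> place at 1.
345 hashes to 10; slot 10 is free -> place at 10.
630 hashes to 7, h2=7; 7,1 taken -> place at 8.
331 hashes to 7, h2=8; 7 taken -> place at 2.
384 hashes to 10, h2=1; 10 taken -> place at 11.
721 hashes to 7, h2=2; 7 taken -> place at 9.
Table: [_, 381, 331, _, _, _, _, 656, 630, 721, 345, 384, _]
Lookup 836: h=1, h2=9, probe 1,10,6 → slot 6 empty, not found.

3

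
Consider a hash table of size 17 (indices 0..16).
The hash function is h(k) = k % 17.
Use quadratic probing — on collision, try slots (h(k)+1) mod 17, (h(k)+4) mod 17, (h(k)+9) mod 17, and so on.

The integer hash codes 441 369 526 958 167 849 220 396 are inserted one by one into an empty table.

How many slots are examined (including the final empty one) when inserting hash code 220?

441: h=16 => slot 16
369: h=12 => slot 12
526: h=16, probe 16,0 => slot 0
958: h=6 => slot 6
167: h=14 => slot 14
849: h=16, probe 16,0,3 => slot 3
220: h=16, probe 16,0,3,8 => slot 8
396: h=5 => slot 5
Table: [526, ., ., 849, ., 396, 958, ., 220, ., ., ., 369, ., 167, ., 441]

4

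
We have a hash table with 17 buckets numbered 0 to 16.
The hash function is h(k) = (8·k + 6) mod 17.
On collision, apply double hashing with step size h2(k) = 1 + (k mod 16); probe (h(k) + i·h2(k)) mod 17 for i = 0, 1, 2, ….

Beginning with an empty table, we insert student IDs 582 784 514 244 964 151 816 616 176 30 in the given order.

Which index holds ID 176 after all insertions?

8

Insert 582: h=4, slot 4 empty -> index 4.
Insert 784: h=5, slot 5 empty -> index 5.
Insert 514: h=4, h2=3, slot 4 occupied -> index 7.
Insert 244: h=3, slot 3 empty -> index 3.
Insert 964: h=0, slot 0 empty -> index 0.
Insert 151: h=7, h2=8, slot 7 occupied -> index 15.
Insert 816: h=6, slot 6 empty -> index 6.
Insert 616: h=4, h2=9, slot 4 occupied -> index 13.
Insert 176: h=3, h2=1, slots 3,4,5,6,7 occupied -> index 8.
Insert 30: h=8, h2=15, slots 8,6,4 occupied -> index 2.
Table: [964, -, 30, 244, 582, 784, 816, 514, 176, -, -, -, -, 616, -, 151, -]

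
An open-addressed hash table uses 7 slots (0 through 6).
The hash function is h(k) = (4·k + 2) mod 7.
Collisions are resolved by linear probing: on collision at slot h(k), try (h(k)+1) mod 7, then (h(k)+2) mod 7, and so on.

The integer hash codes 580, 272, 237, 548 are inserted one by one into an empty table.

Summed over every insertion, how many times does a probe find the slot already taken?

580: h=5 -> slot 5
272: h=5, probe 5,6 -> slot 6
237: h=5, probe 5,6,0 -> slot 0
548: h=3 -> slot 3
Table: [237, —, —, 548, —, 580, 272]

3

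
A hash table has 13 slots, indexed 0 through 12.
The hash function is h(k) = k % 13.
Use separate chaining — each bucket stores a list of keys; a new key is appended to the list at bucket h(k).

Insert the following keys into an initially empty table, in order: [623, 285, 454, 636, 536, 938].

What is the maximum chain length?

4

Insert 623: h=12, bucket 12 empty -> new chain.
Insert 285: h=12, bucket 12 nonempty -> append to chain.
Insert 454: h=12, bucket 12 nonempty -> append to chain.
Insert 636: h=12, bucket 12 nonempty -> append to chain.
Insert 536: h=3, bucket 3 empty -> new chain.
Insert 938: h=2, bucket 2 empty -> new chain.
Final buckets:
0: _
1: _
2: 938
3: 536
4: _
5: _
6: _
7: _
8: _
9: _
10: _
11: _
12: 623 -> 285 -> 454 -> 636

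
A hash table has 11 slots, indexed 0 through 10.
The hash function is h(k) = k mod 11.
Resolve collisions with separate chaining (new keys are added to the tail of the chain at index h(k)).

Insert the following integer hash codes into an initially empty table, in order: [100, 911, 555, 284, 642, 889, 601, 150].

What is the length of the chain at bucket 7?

Insert 100: h=1, bucket 1 empty → new chain.
Insert 911: h=9, bucket 9 empty → new chain.
Insert 555: h=5, bucket 5 empty → new chain.
Insert 284: h=9, bucket 9 nonempty → append to chain.
Insert 642: h=4, bucket 4 empty → new chain.
Insert 889: h=9, bucket 9 nonempty → append to chain.
Insert 601: h=7, bucket 7 empty → new chain.
Insert 150: h=7, bucket 7 nonempty → append to chain.
Final buckets:
0: -
1: 100
2: -
3: -
4: 642
5: 555
6: -
7: 601 -> 150
8: -
9: 911 -> 284 -> 889
10: -

2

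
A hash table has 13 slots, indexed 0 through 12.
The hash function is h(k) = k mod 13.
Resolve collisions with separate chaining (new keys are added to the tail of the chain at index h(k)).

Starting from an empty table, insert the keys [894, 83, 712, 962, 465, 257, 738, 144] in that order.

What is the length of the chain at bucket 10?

5

Insert 894: h=10, bucket 10 empty → new chain.
Insert 83: h=5, bucket 5 empty → new chain.
Insert 712: h=10, bucket 10 nonempty → append to chain.
Insert 962: h=0, bucket 0 empty → new chain.
Insert 465: h=10, bucket 10 nonempty → append to chain.
Insert 257: h=10, bucket 10 nonempty → append to chain.
Insert 738: h=10, bucket 10 nonempty → append to chain.
Insert 144: h=1, bucket 1 empty → new chain.
Final buckets:
0: 962
1: 144
2: .
3: .
4: .
5: 83
6: .
7: .
8: .
9: .
10: 894 -> 712 -> 465 -> 257 -> 738
11: .
12: .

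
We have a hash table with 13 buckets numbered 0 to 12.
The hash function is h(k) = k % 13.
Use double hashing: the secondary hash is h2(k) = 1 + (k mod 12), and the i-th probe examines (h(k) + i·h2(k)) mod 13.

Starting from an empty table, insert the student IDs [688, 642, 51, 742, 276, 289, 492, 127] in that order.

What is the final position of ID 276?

4

688: h=12 → slot 12
642: h=5 → slot 5
51: h=12, h2=4, probe 12,3 → slot 3
742: h=1 → slot 1
276: h=3, h2=1, probe 3,4 → slot 4
289: h=3, h2=2, probe 3,5,7 → slot 7
492: h=11 → slot 11
127: h=10 → slot 10
Table: [., 742, ., 51, 276, 642, ., 289, ., ., 127, 492, 688]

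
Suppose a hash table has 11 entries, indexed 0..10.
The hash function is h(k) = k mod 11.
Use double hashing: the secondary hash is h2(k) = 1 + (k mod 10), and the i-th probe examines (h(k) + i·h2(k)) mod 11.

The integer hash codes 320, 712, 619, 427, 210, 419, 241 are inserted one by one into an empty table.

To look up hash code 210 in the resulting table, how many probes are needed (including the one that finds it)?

2

320 hashes to 1; slot 1 is free => place at 1.
712 hashes to 8; slot 8 is free => place at 8.
619 hashes to 3; slot 3 is free => place at 3.
427 hashes to 9; slot 9 is free => place at 9.
210 hashes to 1, h2=1; 1 taken => place at 2.
419 hashes to 1, h2=10; 1 taken => place at 0.
241 hashes to 10; slot 10 is free => place at 10.
Table: [419, 320, 210, 619, -, -, -, -, 712, 427, 241]
Lookup 210: h=1, h2=1, probe 1,2 → found at 2.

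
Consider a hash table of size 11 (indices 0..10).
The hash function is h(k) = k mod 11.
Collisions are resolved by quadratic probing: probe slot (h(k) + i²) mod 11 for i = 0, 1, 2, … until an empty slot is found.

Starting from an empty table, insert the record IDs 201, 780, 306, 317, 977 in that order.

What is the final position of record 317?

201 hashes to 3; slot 3 is free -> place at 3.
780 hashes to 10; slot 10 is free -> place at 10.
306 hashes to 9; slot 9 is free -> place at 9.
317 hashes to 9; 9,10 taken -> place at 2.
977 hashes to 9; 9,10,2 taken -> place at 7.
Table: [_, _, 317, 201, _, _, _, 977, _, 306, 780]

2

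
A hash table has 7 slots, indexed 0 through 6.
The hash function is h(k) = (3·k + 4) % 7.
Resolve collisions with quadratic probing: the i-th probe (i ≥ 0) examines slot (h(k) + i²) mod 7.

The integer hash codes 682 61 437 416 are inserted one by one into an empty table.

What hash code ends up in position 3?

682: h=6 → slot 6
61: h=5 → slot 5
437: h=6, probe 6,0 → slot 0
416: h=6, probe 6,0,3 → slot 3
Table: [437, -, -, 416, -, 61, 682]

416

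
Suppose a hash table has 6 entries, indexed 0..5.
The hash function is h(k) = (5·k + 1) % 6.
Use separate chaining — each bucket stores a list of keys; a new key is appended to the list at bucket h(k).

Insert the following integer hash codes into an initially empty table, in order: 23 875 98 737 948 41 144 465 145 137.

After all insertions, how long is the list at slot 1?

23 → bucket 2
875 → bucket 2 (collision)
98 → bucket 5
737 → bucket 2 (collision)
948 → bucket 1
41 → bucket 2 (collision)
144 → bucket 1 (collision)
465 → bucket 4
145 → bucket 0
137 → bucket 2 (collision)
Final buckets:
0: 145
1: 948 -> 144
2: 23 -> 875 -> 737 -> 41 -> 137
3: .
4: 465
5: 98

2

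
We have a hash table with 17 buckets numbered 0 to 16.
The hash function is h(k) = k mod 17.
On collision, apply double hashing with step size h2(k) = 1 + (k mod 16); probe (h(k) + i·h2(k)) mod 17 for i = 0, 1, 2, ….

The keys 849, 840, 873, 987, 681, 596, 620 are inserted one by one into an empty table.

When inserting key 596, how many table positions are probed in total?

5

849 hashes to 16; slot 16 is free -> place at 16.
840 hashes to 7; slot 7 is free -> place at 7.
873 hashes to 6; slot 6 is free -> place at 6.
987 hashes to 1; slot 1 is free -> place at 1.
681 hashes to 1, h2=10; 1 taken -> place at 11.
596 hashes to 1, h2=5; 1,6,11,16 taken -> place at 4.
620 hashes to 8; slot 8 is free -> place at 8.
Table: [∅, 987, ∅, ∅, 596, ∅, 873, 840, 620, ∅, ∅, 681, ∅, ∅, ∅, ∅, 849]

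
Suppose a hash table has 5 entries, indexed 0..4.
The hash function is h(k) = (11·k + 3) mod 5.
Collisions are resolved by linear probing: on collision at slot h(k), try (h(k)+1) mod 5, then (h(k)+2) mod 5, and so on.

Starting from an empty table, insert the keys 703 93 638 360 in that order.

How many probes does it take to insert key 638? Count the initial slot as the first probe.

Insert 703: h=1, slot 1 empty => index 1.
Insert 93: h=1, slot 1 occupied => index 2.
Insert 638: h=1, slots 1,2 occupied => index 3.
Insert 360: h=3, slot 3 occupied => index 4.
Table: [., 703, 93, 638, 360]

3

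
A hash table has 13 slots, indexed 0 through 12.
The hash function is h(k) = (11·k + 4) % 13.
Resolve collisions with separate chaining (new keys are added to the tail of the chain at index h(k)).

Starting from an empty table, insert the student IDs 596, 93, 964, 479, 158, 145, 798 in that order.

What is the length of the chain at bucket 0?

596 -> bucket 8
93 -> bucket 0
964 -> bucket 0 (collision)
479 -> bucket 8 (collision)
158 -> bucket 0 (collision)
145 -> bucket 0 (collision)
798 -> bucket 7
Final buckets:
0: 93 -> 964 -> 158 -> 145
1: .
2: .
3: .
4: .
5: .
6: .
7: 798
8: 596 -> 479
9: .
10: .
11: .
12: .

4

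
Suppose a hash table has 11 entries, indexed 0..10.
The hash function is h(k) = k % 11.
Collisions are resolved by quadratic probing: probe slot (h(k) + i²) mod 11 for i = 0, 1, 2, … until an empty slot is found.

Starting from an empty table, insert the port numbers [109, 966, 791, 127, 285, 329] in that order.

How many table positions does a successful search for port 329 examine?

4

109: h=10 -> slot 10
966: h=9 -> slot 9
791: h=10, probe 10,0 -> slot 0
127: h=6 -> slot 6
285: h=10, probe 10,0,3 -> slot 3
329: h=10, probe 10,0,3,8 -> slot 8
Table: [791, ∅, ∅, 285, ∅, ∅, 127, ∅, 329, 966, 109]
Lookup 329: h=10, probe 10,0,3,8 → found at 8.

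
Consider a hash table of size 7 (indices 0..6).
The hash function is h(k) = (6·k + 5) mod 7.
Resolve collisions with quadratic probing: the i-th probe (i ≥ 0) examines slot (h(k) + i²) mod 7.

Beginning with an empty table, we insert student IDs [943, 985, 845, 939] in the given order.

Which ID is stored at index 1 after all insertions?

943: h=0 -> slot 0
985: h=0, probe 0,1 -> slot 1
845: h=0, probe 0,1,4 -> slot 4
939: h=4, probe 4,5 -> slot 5
Table: [943, 985, -, -, 845, 939, -]

985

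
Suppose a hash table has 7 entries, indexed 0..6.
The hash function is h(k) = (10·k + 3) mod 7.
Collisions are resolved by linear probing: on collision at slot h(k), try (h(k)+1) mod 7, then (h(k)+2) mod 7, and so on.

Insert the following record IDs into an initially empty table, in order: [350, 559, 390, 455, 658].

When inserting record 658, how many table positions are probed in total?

4

350 hashes to 3; slot 3 is free → place at 3.
559 hashes to 0; slot 0 is free → place at 0.
390 hashes to 4; slot 4 is free → place at 4.
455 hashes to 3; 3,4 taken → place at 5.
658 hashes to 3; 3,4,5 taken → place at 6.
Table: [559, -, -, 350, 390, 455, 658]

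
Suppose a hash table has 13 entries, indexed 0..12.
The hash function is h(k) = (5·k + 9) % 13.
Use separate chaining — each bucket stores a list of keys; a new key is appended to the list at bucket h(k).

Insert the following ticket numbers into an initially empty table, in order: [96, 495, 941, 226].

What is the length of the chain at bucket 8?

Insert 96: h=8, bucket 8 empty → new chain.
Insert 495: h=1, bucket 1 empty → new chain.
Insert 941: h=8, bucket 8 nonempty → append to chain.
Insert 226: h=8, bucket 8 nonempty → append to chain.
Final buckets:
0: —
1: 495
2: —
3: —
4: —
5: —
6: —
7: —
8: 96 -> 941 -> 226
9: —
10: —
11: —
12: —

3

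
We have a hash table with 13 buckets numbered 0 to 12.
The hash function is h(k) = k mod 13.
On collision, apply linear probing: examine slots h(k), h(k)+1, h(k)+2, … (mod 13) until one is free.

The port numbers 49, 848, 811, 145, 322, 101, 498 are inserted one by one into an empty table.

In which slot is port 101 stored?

Insert 49: h=10, slot 10 empty -> index 10.
Insert 848: h=3, slot 3 empty -> index 3.
Insert 811: h=5, slot 5 empty -> index 5.
Insert 145: h=2, slot 2 empty -> index 2.
Insert 322: h=10, slot 10 occupied -> index 11.
Insert 101: h=10, slots 10,11 occupied -> index 12.
Insert 498: h=4, slot 4 empty -> index 4.
Table: [_, _, 145, 848, 498, 811, _, _, _, _, 49, 322, 101]

12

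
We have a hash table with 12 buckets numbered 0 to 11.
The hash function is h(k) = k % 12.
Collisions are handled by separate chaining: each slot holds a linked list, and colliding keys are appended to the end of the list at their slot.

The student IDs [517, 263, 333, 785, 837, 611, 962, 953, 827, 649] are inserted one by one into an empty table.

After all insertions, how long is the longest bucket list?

Insert 517: h=1, bucket 1 empty -> new chain.
Insert 263: h=11, bucket 11 empty -> new chain.
Insert 333: h=9, bucket 9 empty -> new chain.
Insert 785: h=5, bucket 5 empty -> new chain.
Insert 837: h=9, bucket 9 nonempty -> append to chain.
Insert 611: h=11, bucket 11 nonempty -> append to chain.
Insert 962: h=2, bucket 2 empty -> new chain.
Insert 953: h=5, bucket 5 nonempty -> append to chain.
Insert 827: h=11, bucket 11 nonempty -> append to chain.
Insert 649: h=1, bucket 1 nonempty -> append to chain.
Final buckets:
0: ∅
1: 517 -> 649
2: 962
3: ∅
4: ∅
5: 785 -> 953
6: ∅
7: ∅
8: ∅
9: 333 -> 837
10: ∅
11: 263 -> 611 -> 827

3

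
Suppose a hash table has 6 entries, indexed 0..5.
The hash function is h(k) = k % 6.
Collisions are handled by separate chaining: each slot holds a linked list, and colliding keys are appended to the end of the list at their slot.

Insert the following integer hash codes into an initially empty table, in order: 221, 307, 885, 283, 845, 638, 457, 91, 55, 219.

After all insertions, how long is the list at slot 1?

5

221 → bucket 5
307 → bucket 1
885 → bucket 3
283 → bucket 1 (collision)
845 → bucket 5 (collision)
638 → bucket 2
457 → bucket 1 (collision)
91 → bucket 1 (collision)
55 → bucket 1 (collision)
219 → bucket 3 (collision)
Final buckets:
0: -
1: 307 -> 283 -> 457 -> 91 -> 55
2: 638
3: 885 -> 219
4: -
5: 221 -> 845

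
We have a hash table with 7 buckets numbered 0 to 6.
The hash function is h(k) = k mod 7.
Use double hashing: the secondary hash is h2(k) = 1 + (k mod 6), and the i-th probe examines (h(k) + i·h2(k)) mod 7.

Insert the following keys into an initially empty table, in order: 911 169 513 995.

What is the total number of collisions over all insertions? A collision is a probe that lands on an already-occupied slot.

2

911: h=1 -> slot 1
169: h=1, h2=2, probe 1,3 -> slot 3
513: h=2 -> slot 2
995: h=1, h2=6, probe 1,0 -> slot 0
Table: [995, 911, 513, 169, _, _, _]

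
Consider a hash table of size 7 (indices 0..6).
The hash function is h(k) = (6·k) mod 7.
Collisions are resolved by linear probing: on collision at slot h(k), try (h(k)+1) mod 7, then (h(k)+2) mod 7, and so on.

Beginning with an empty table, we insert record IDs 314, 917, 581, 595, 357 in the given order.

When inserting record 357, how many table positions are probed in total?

314 hashes to 1; slot 1 is free -> place at 1.
917 hashes to 0; slot 0 is free -> place at 0.
581 hashes to 0; 0,1 taken -> place at 2.
595 hashes to 0; 0,1,2 taken -> place at 3.
357 hashes to 0; 0,1,2,3 taken -> place at 4.
Table: [917, 314, 581, 595, 357, -, -]

5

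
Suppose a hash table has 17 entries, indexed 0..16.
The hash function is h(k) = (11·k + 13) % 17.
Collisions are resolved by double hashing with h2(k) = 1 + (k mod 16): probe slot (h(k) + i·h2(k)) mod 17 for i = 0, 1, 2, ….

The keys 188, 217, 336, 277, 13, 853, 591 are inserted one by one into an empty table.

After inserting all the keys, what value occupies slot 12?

Insert 188: h=7, slot 7 empty => index 7.
Insert 217: h=3, slot 3 empty => index 3.
Insert 336: h=3, h2=1, slot 3 occupied => index 4.
Insert 277: h=0, slot 0 empty => index 0.
Insert 13: h=3, h2=14, slots 3,0 occupied => index 14.
Insert 853: h=12, slot 12 empty => index 12.
Insert 591: h=3, h2=16, slot 3 occupied => index 2.
Table: [277, ∅, 591, 217, 336, ∅, ∅, 188, ∅, ∅, ∅, ∅, 853, ∅, 13, ∅, ∅]

853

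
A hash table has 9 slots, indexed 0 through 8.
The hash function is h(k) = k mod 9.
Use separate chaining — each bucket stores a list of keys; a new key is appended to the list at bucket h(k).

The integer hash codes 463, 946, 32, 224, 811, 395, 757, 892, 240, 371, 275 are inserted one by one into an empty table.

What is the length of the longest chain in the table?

Insert 463: h=4, bucket 4 empty -> new chain.
Insert 946: h=1, bucket 1 empty -> new chain.
Insert 32: h=5, bucket 5 empty -> new chain.
Insert 224: h=8, bucket 8 empty -> new chain.
Insert 811: h=1, bucket 1 nonempty -> append to chain.
Insert 395: h=8, bucket 8 nonempty -> append to chain.
Insert 757: h=1, bucket 1 nonempty -> append to chain.
Insert 892: h=1, bucket 1 nonempty -> append to chain.
Insert 240: h=6, bucket 6 empty -> new chain.
Insert 371: h=2, bucket 2 empty -> new chain.
Insert 275: h=5, bucket 5 nonempty -> append to chain.
Final buckets:
0: —
1: 946 -> 811 -> 757 -> 892
2: 371
3: —
4: 463
5: 32 -> 275
6: 240
7: —
8: 224 -> 395

4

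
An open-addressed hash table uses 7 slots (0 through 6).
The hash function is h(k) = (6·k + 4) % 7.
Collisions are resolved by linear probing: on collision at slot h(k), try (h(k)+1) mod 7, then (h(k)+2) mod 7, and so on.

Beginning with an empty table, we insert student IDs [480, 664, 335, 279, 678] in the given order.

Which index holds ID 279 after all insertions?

1

480: h=0 → slot 0
664: h=5 → slot 5
335: h=5, probe 5,6 → slot 6
279: h=5, probe 5,6,0,1 → slot 1
678: h=5, probe 5,6,0,1,2 → slot 2
Table: [480, 279, 678, —, —, 664, 335]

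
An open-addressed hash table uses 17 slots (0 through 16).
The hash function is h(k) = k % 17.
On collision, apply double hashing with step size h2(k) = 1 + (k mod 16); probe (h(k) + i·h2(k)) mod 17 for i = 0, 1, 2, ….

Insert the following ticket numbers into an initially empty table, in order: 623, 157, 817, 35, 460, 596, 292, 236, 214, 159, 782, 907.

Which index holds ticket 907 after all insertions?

13

623: h=11 -> slot 11
157: h=4 -> slot 4
817: h=1 -> slot 1
35: h=1, h2=4, probe 1,5 -> slot 5
460: h=1, h2=13, probe 1,14 -> slot 14
596: h=1, h2=5, probe 1,6 -> slot 6
292: h=3 -> slot 3
236: h=15 -> slot 15
214: h=10 -> slot 10
159: h=6, h2=16, probe 6,5,4,3,2 -> slot 2
782: h=0 -> slot 0
907: h=6, h2=12, probe 6,1,13 -> slot 13
Table: [782, 817, 159, 292, 157, 35, 596, _, _, _, 214, 623, _, 907, 460, 236, _]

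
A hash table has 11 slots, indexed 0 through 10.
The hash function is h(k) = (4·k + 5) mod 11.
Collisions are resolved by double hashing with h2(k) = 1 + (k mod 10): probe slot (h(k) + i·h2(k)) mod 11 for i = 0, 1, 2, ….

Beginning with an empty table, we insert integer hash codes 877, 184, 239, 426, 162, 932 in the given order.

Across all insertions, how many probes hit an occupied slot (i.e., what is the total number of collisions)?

877: h=4 -> slot 4
184: h=4, h2=5, probe 4,9 -> slot 9
239: h=4, h2=10, probe 4,3 -> slot 3
426: h=4, h2=7, probe 4,0 -> slot 0
162: h=4, h2=3, probe 4,7 -> slot 7
932: h=4, h2=3, probe 4,7,10 -> slot 10
Table: [426, _, _, 239, 877, _, _, 162, _, 184, 932]

6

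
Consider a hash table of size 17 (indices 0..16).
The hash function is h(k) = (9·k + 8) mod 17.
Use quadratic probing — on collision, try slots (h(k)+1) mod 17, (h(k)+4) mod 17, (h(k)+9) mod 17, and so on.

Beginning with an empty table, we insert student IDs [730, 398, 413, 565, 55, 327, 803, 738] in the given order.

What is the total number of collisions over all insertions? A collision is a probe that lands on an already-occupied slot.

730: h=16 → slot 16
398: h=3 → slot 3
413: h=2 → slot 2
565: h=10 → slot 10
55: h=10, probe 10,11 → slot 11
327: h=10, probe 10,11,14 → slot 14
803: h=10, probe 10,11,14,2,9 → slot 9
738: h=3, probe 3,4 → slot 4
Table: [-, -, 413, 398, 738, -, -, -, -, 803, 565, 55, -, -, 327, -, 730]

8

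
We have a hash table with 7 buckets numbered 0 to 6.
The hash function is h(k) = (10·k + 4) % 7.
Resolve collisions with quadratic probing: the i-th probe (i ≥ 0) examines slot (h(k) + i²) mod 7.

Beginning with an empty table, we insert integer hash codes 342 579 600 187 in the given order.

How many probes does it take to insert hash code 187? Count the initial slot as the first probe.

3

342: h=1 => slot 1
579: h=5 => slot 5
600: h=5, probe 5,6 => slot 6
187: h=5, probe 5,6,2 => slot 2
Table: [_, 342, 187, _, _, 579, 600]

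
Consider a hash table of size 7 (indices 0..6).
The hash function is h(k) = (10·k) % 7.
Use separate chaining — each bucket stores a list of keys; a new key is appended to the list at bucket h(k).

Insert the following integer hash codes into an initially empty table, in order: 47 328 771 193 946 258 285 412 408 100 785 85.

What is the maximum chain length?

Insert 47: h=1, bucket 1 empty -> new chain.
Insert 328: h=4, bucket 4 empty -> new chain.
Insert 771: h=3, bucket 3 empty -> new chain.
Insert 193: h=5, bucket 5 empty -> new chain.
Insert 946: h=3, bucket 3 nonempty -> append to chain.
Insert 258: h=4, bucket 4 nonempty -> append to chain.
Insert 285: h=1, bucket 1 nonempty -> append to chain.
Insert 412: h=4, bucket 4 nonempty -> append to chain.
Insert 408: h=6, bucket 6 empty -> new chain.
Insert 100: h=6, bucket 6 nonempty -> append to chain.
Insert 785: h=3, bucket 3 nonempty -> append to chain.
Insert 85: h=3, bucket 3 nonempty -> append to chain.
Final buckets:
0: —
1: 47 -> 285
2: —
3: 771 -> 946 -> 785 -> 85
4: 328 -> 258 -> 412
5: 193
6: 408 -> 100

4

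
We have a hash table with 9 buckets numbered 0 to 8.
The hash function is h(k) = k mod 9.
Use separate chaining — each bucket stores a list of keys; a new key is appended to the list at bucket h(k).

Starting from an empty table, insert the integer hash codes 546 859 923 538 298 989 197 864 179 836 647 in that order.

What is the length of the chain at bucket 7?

1

546 -> bucket 6
859 -> bucket 4
923 -> bucket 5
538 -> bucket 7
298 -> bucket 1
989 -> bucket 8
197 -> bucket 8 (collision)
864 -> bucket 0
179 -> bucket 8 (collision)
836 -> bucket 8 (collision)
647 -> bucket 8 (collision)
Final buckets:
0: 864
1: 298
2: .
3: .
4: 859
5: 923
6: 546
7: 538
8: 989 -> 197 -> 179 -> 836 -> 647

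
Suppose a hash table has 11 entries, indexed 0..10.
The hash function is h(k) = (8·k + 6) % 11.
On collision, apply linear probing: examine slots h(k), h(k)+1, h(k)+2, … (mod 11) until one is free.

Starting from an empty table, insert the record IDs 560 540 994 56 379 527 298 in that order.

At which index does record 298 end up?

6

560: h=9 → slot 9
540: h=3 → slot 3
994: h=5 → slot 5
56: h=3, probe 3,4 → slot 4
379: h=2 → slot 2
527: h=9, probe 9,10 → slot 10
298: h=3, probe 3,4,5,6 → slot 6
Table: [_, _, 379, 540, 56, 994, 298, _, _, 560, 527]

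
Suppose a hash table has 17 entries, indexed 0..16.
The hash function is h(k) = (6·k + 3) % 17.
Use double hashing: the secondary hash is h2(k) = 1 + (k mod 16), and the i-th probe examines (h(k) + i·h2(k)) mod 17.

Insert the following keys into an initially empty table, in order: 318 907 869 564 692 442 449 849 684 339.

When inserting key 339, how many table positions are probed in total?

Insert 318: h=7, slot 7 empty -> index 7.
Insert 907: h=5, slot 5 empty -> index 5.
Insert 869: h=15, slot 15 empty -> index 15.
Insert 564: h=4, slot 4 empty -> index 4.
Insert 692: h=7, h2=5, slot 7 occupied -> index 12.
Insert 442: h=3, slot 3 empty -> index 3.
Insert 449: h=11, slot 11 empty -> index 11.
Insert 849: h=14, slot 14 empty -> index 14.
Insert 684: h=10, slot 10 empty -> index 10.
Insert 339: h=14, h2=4, slot 14 occupied -> index 1.
Table: [∅, 339, ∅, 442, 564, 907, ∅, 318, ∅, ∅, 684, 449, 692, ∅, 849, 869, ∅]

2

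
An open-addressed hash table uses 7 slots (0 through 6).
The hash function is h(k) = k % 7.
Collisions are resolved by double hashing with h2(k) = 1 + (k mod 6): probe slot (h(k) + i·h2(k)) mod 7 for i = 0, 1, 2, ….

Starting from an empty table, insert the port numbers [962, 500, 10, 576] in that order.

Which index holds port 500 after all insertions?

6

Insert 962: h=3, slot 3 empty -> index 3.
Insert 500: h=3, h2=3, slot 3 occupied -> index 6.
Insert 10: h=3, h2=5, slot 3 occupied -> index 1.
Insert 576: h=2, slot 2 empty -> index 2.
Table: [_, 10, 576, 962, _, _, 500]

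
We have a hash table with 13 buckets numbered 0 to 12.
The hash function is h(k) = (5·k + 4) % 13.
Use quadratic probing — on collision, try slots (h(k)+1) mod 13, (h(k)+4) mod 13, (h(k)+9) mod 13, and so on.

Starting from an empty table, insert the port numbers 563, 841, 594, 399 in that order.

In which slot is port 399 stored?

6

563 hashes to 11; slot 11 is free => place at 11.
841 hashes to 10; slot 10 is free => place at 10.
594 hashes to 10; 10,11 taken => place at 1.
399 hashes to 10; 10,11,1 taken => place at 6.
Table: [—, 594, —, —, —, —, 399, —, —, —, 841, 563, —]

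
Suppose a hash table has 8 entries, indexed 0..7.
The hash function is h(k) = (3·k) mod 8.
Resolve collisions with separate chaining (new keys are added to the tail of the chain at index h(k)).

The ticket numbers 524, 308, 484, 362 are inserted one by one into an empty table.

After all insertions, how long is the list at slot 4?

3

524 → bucket 4
308 → bucket 4 (collision)
484 → bucket 4 (collision)
362 → bucket 6
Final buckets:
0: .
1: .
2: .
3: .
4: 524 -> 308 -> 484
5: .
6: 362
7: .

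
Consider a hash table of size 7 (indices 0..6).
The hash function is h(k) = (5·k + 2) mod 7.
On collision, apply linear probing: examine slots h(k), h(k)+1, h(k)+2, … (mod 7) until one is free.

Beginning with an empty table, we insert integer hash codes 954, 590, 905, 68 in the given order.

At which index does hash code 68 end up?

954: h=5 => slot 5
590: h=5, probe 5,6 => slot 6
905: h=5, probe 5,6,0 => slot 0
68: h=6, probe 6,0,1 => slot 1
Table: [905, 68, -, -, -, 954, 590]

1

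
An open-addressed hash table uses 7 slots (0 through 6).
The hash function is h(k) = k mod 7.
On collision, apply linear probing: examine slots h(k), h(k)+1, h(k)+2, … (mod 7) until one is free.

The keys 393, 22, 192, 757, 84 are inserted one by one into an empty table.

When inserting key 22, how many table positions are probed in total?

2

393 hashes to 1; slot 1 is free → place at 1.
22 hashes to 1; 1 taken → place at 2.
192 hashes to 3; slot 3 is free → place at 3.
757 hashes to 1; 1,2,3 taken → place at 4.
84 hashes to 0; slot 0 is free → place at 0.
Table: [84, 393, 22, 192, 757, -, -]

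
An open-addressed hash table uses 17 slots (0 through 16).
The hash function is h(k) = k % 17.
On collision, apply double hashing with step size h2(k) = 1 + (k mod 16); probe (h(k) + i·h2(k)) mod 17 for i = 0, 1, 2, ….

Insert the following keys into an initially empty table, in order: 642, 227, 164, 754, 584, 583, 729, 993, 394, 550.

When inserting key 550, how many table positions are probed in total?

642: h=13 → slot 13
227: h=6 → slot 6
164: h=11 → slot 11
754: h=6, h2=3, probe 6,9 → slot 9
584: h=6, h2=9, probe 6,15 → slot 15
583: h=5 → slot 5
729: h=15, h2=10, probe 15,8 → slot 8
993: h=7 → slot 7
394: h=3 → slot 3
550: h=6, h2=7, probe 6,13,3,10 → slot 10
Table: [., ., ., 394, ., 583, 227, 993, 729, 754, 550, 164, ., 642, ., 584, .]

4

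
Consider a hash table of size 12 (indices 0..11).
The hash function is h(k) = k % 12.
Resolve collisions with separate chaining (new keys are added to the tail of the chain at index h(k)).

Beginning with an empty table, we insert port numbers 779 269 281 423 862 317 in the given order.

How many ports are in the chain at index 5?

3

Insert 779: h=11, bucket 11 empty -> new chain.
Insert 269: h=5, bucket 5 empty -> new chain.
Insert 281: h=5, bucket 5 nonempty -> append to chain.
Insert 423: h=3, bucket 3 empty -> new chain.
Insert 862: h=10, bucket 10 empty -> new chain.
Insert 317: h=5, bucket 5 nonempty -> append to chain.
Final buckets:
0: -
1: -
2: -
3: 423
4: -
5: 269 -> 281 -> 317
6: -
7: -
8: -
9: -
10: 862
11: 779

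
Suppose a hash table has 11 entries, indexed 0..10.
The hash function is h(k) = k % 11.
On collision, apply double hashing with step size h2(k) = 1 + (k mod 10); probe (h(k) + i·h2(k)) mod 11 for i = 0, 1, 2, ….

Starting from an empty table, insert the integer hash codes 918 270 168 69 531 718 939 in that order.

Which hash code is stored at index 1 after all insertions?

Insert 918: h=5, slot 5 empty → index 5.
Insert 270: h=6, slot 6 empty → index 6.
Insert 168: h=3, slot 3 empty → index 3.
Insert 69: h=3, h2=10, slot 3 occupied → index 2.
Insert 531: h=3, h2=2, slots 3,5 occupied → index 7.
Insert 718: h=3, h2=9, slot 3 occupied → index 1.
Insert 939: h=4, slot 4 empty → index 4.
Table: [-, 718, 69, 168, 939, 918, 270, 531, -, -, -]

718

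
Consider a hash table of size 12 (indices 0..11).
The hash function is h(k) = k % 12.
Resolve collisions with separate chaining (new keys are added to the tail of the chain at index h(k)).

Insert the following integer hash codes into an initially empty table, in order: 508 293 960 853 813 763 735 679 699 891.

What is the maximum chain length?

508 → bucket 4
293 → bucket 5
960 → bucket 0
853 → bucket 1
813 → bucket 9
763 → bucket 7
735 → bucket 3
679 → bucket 7 (collision)
699 → bucket 3 (collision)
891 → bucket 3 (collision)
Final buckets:
0: 960
1: 853
2: ∅
3: 735 -> 699 -> 891
4: 508
5: 293
6: ∅
7: 763 -> 679
8: ∅
9: 813
10: ∅
11: ∅

3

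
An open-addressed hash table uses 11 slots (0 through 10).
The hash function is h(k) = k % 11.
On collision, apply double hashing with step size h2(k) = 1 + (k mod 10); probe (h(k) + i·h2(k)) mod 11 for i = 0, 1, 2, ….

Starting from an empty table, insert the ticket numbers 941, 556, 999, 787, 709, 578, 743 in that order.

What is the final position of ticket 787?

Insert 941: h=6, slot 6 empty → index 6.
Insert 556: h=6, h2=7, slot 6 occupied → index 2.
Insert 999: h=9, slot 9 empty → index 9.
Insert 787: h=6, h2=8, slot 6 occupied → index 3.
Insert 709: h=5, slot 5 empty → index 5.
Insert 578: h=6, h2=9, slot 6 occupied → index 4.
Insert 743: h=6, h2=4, slot 6 occupied → index 10.
Table: [—, —, 556, 787, 578, 709, 941, —, —, 999, 743]

3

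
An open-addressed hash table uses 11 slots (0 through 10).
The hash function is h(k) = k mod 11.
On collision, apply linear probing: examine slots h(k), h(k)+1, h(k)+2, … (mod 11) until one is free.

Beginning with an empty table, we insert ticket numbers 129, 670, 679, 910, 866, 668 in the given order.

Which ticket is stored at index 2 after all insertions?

668

129 hashes to 8; slot 8 is free => place at 8.
670 hashes to 10; slot 10 is free => place at 10.
679 hashes to 8; 8 taken => place at 9.
910 hashes to 8; 8,9,10 taken => place at 0.
866 hashes to 8; 8,9,10,0 taken => place at 1.
668 hashes to 8; 8,9,10,0,1 taken => place at 2.
Table: [910, 866, 668, ., ., ., ., ., 129, 679, 670]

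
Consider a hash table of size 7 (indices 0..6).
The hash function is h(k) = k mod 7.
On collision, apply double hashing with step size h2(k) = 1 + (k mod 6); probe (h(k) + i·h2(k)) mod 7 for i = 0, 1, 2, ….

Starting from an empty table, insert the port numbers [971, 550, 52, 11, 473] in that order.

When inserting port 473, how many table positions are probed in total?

Insert 971: h=5, slot 5 empty → index 5.
Insert 550: h=4, slot 4 empty → index 4.
Insert 52: h=3, slot 3 empty → index 3.
Insert 11: h=4, h2=6, slots 4,3 occupied → index 2.
Insert 473: h=4, h2=6, slots 4,3,2 occupied → index 1.
Table: [., 473, 11, 52, 550, 971, .]

4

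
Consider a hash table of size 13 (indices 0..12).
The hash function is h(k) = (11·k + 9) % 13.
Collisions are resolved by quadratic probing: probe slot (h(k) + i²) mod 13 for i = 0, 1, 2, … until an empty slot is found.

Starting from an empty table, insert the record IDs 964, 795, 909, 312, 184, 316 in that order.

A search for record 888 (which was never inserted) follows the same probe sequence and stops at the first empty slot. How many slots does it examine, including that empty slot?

4

964 hashes to 5; slot 5 is free -> place at 5.
795 hashes to 5; 5 taken -> place at 6.
909 hashes to 11; slot 11 is free -> place at 11.
312 hashes to 9; slot 9 is free -> place at 9.
184 hashes to 5; 5,6,9 taken -> place at 1.
316 hashes to 1; 1 taken -> place at 2.
Table: [-, 184, 316, -, -, 964, 795, -, -, 312, -, 909, -]
Lookup 888: h=1, probe 1,2,5,10 → slot 10 empty, not found.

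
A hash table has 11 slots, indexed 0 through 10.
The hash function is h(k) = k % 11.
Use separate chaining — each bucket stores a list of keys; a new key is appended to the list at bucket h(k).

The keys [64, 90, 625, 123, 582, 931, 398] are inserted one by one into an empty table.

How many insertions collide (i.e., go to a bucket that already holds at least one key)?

64 -> bucket 9
90 -> bucket 2
625 -> bucket 9 (collision)
123 -> bucket 2 (collision)
582 -> bucket 10
931 -> bucket 7
398 -> bucket 2 (collision)
Final buckets:
0: .
1: .
2: 90 -> 123 -> 398
3: .
4: .
5: .
6: .
7: 931
8: .
9: 64 -> 625
10: 582

3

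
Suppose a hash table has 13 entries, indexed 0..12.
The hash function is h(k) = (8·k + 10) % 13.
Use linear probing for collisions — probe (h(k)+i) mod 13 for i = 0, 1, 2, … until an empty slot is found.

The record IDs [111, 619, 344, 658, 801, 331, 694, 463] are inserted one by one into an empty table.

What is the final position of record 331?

7

111 hashes to 1; slot 1 is free => place at 1.
619 hashes to 9; slot 9 is free => place at 9.
344 hashes to 6; slot 6 is free => place at 6.
658 hashes to 9; 9 taken => place at 10.
801 hashes to 9; 9,10 taken => place at 11.
331 hashes to 6; 6 taken => place at 7.
694 hashes to 11; 11 taken => place at 12.
463 hashes to 9; 9,10,11,12 taken => place at 0.
Table: [463, 111, —, —, —, —, 344, 331, —, 619, 658, 801, 694]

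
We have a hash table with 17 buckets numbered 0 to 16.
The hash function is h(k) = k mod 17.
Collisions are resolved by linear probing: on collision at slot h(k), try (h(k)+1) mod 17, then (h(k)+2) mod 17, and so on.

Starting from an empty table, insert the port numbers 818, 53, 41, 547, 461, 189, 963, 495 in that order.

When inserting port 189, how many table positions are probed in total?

Insert 818: h=2, slot 2 empty -> index 2.
Insert 53: h=2, slot 2 occupied -> index 3.
Insert 41: h=7, slot 7 empty -> index 7.
Insert 547: h=3, slot 3 occupied -> index 4.
Insert 461: h=2, slots 2,3,4 occupied -> index 5.
Insert 189: h=2, slots 2,3,4,5 occupied -> index 6.
Insert 963: h=11, slot 11 empty -> index 11.
Insert 495: h=2, slots 2,3,4,5,6,7 occupied -> index 8.
Table: [-, -, 818, 53, 547, 461, 189, 41, 495, -, -, 963, -, -, -, -, -]

5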